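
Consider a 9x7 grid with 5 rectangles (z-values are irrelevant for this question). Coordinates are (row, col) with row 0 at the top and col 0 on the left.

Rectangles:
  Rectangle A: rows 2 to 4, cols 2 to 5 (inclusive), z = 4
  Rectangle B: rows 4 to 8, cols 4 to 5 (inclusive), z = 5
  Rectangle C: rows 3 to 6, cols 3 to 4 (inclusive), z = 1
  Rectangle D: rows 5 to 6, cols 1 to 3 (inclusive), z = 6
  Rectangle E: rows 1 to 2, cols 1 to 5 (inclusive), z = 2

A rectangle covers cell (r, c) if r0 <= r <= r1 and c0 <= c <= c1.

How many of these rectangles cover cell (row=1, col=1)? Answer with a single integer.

Check cell (1,1):
  A: rows 2-4 cols 2-5 -> outside (row miss)
  B: rows 4-8 cols 4-5 -> outside (row miss)
  C: rows 3-6 cols 3-4 -> outside (row miss)
  D: rows 5-6 cols 1-3 -> outside (row miss)
  E: rows 1-2 cols 1-5 -> covers
Count covering = 1

Answer: 1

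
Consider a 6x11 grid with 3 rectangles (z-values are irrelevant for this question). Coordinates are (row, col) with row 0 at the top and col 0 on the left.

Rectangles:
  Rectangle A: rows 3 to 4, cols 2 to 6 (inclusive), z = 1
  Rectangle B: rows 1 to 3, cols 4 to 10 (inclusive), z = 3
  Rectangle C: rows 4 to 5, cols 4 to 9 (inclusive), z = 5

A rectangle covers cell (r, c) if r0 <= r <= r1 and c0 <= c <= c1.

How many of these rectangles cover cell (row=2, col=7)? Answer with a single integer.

Check cell (2,7):
  A: rows 3-4 cols 2-6 -> outside (row miss)
  B: rows 1-3 cols 4-10 -> covers
  C: rows 4-5 cols 4-9 -> outside (row miss)
Count covering = 1

Answer: 1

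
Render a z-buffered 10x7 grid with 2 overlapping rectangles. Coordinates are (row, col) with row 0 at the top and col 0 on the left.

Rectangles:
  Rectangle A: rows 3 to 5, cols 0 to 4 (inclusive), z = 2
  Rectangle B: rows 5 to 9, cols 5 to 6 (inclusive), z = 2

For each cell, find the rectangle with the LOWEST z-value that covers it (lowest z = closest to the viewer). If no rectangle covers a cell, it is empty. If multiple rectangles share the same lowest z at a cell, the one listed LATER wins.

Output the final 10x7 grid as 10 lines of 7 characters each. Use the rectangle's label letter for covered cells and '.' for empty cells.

.......
.......
.......
AAAAA..
AAAAA..
AAAAABB
.....BB
.....BB
.....BB
.....BB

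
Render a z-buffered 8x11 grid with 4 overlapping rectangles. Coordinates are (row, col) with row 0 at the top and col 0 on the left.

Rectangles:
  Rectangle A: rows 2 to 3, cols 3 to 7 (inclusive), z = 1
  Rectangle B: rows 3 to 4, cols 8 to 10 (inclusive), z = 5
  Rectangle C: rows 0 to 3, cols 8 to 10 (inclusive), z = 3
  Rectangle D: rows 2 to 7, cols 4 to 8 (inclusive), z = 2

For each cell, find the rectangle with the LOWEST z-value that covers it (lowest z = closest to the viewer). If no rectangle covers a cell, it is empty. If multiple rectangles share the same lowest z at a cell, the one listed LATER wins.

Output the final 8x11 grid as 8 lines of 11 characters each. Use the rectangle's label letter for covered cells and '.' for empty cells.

........CCC
........CCC
...AAAAADCC
...AAAAADCC
....DDDDDBB
....DDDDD..
....DDDDD..
....DDDDD..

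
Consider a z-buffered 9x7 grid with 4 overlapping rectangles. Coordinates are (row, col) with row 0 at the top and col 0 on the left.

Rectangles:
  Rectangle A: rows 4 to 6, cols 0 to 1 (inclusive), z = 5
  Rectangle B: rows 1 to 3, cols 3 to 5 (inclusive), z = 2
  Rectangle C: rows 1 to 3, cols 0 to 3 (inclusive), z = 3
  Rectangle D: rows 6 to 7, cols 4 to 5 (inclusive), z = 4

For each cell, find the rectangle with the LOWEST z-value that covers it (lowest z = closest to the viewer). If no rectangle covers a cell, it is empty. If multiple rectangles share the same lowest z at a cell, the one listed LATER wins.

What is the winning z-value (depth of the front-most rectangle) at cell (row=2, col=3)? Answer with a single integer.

Check cell (2,3):
  A: rows 4-6 cols 0-1 -> outside (row miss)
  B: rows 1-3 cols 3-5 z=2 -> covers; best now B (z=2)
  C: rows 1-3 cols 0-3 z=3 -> covers; best now B (z=2)
  D: rows 6-7 cols 4-5 -> outside (row miss)
Winner: B at z=2

Answer: 2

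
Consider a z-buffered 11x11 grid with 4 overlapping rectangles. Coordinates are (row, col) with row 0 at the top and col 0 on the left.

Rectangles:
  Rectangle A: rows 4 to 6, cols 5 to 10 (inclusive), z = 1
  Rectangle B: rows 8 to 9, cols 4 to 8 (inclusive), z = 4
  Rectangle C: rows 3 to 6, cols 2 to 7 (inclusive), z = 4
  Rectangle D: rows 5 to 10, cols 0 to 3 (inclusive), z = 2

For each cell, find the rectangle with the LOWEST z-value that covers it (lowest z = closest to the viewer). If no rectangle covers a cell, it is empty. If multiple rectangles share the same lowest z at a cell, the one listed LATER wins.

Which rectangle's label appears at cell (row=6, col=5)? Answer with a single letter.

Answer: A

Derivation:
Check cell (6,5):
  A: rows 4-6 cols 5-10 z=1 -> covers; best now A (z=1)
  B: rows 8-9 cols 4-8 -> outside (row miss)
  C: rows 3-6 cols 2-7 z=4 -> covers; best now A (z=1)
  D: rows 5-10 cols 0-3 -> outside (col miss)
Winner: A at z=1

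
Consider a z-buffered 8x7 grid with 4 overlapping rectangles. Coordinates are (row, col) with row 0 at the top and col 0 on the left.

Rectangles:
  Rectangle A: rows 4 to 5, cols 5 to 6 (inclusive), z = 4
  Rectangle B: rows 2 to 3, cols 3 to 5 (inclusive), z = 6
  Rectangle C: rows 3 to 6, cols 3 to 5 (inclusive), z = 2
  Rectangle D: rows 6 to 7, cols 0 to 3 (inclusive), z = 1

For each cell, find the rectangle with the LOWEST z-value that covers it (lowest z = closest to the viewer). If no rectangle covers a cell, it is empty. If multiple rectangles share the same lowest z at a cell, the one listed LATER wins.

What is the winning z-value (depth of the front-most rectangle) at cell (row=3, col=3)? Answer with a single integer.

Check cell (3,3):
  A: rows 4-5 cols 5-6 -> outside (row miss)
  B: rows 2-3 cols 3-5 z=6 -> covers; best now B (z=6)
  C: rows 3-6 cols 3-5 z=2 -> covers; best now C (z=2)
  D: rows 6-7 cols 0-3 -> outside (row miss)
Winner: C at z=2

Answer: 2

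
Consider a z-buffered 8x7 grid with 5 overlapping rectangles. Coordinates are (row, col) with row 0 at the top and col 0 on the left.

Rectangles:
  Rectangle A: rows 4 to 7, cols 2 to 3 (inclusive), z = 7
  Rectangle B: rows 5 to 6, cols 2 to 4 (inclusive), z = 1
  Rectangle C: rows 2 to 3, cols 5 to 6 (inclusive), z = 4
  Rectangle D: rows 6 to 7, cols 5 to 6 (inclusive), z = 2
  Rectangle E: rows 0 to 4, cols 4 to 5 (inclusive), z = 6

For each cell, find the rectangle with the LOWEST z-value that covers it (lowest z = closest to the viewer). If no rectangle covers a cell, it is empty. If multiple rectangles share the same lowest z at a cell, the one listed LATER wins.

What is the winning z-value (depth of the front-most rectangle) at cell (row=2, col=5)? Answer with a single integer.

Answer: 4

Derivation:
Check cell (2,5):
  A: rows 4-7 cols 2-3 -> outside (row miss)
  B: rows 5-6 cols 2-4 -> outside (row miss)
  C: rows 2-3 cols 5-6 z=4 -> covers; best now C (z=4)
  D: rows 6-7 cols 5-6 -> outside (row miss)
  E: rows 0-4 cols 4-5 z=6 -> covers; best now C (z=4)
Winner: C at z=4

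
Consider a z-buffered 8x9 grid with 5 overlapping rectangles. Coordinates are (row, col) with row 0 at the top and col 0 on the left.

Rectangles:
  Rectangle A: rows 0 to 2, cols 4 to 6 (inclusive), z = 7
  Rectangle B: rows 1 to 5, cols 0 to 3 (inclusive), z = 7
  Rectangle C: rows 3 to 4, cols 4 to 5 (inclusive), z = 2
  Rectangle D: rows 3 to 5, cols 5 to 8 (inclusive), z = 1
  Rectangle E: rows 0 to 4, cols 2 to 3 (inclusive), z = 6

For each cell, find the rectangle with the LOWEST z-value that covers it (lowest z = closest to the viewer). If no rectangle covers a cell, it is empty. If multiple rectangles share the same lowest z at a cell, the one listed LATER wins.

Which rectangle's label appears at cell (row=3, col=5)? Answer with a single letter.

Check cell (3,5):
  A: rows 0-2 cols 4-6 -> outside (row miss)
  B: rows 1-5 cols 0-3 -> outside (col miss)
  C: rows 3-4 cols 4-5 z=2 -> covers; best now C (z=2)
  D: rows 3-5 cols 5-8 z=1 -> covers; best now D (z=1)
  E: rows 0-4 cols 2-3 -> outside (col miss)
Winner: D at z=1

Answer: D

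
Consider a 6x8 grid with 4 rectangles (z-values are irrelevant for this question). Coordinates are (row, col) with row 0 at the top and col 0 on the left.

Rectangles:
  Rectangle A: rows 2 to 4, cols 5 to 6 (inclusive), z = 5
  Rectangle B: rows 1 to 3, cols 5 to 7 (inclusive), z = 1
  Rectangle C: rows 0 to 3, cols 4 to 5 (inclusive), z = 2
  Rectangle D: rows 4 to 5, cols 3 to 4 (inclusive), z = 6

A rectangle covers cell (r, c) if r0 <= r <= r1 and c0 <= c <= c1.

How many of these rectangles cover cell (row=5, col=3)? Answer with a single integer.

Check cell (5,3):
  A: rows 2-4 cols 5-6 -> outside (row miss)
  B: rows 1-3 cols 5-7 -> outside (row miss)
  C: rows 0-3 cols 4-5 -> outside (row miss)
  D: rows 4-5 cols 3-4 -> covers
Count covering = 1

Answer: 1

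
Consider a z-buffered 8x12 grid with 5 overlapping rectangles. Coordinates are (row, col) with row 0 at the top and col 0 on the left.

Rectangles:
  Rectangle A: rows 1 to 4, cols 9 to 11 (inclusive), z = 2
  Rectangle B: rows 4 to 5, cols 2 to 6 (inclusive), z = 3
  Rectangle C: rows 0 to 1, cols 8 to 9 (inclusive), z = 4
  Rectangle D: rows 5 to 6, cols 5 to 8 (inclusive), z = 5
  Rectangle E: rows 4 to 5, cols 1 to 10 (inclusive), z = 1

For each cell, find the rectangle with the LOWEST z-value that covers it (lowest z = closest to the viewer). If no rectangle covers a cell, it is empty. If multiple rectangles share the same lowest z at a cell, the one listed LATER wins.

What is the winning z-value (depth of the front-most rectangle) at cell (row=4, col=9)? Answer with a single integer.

Check cell (4,9):
  A: rows 1-4 cols 9-11 z=2 -> covers; best now A (z=2)
  B: rows 4-5 cols 2-6 -> outside (col miss)
  C: rows 0-1 cols 8-9 -> outside (row miss)
  D: rows 5-6 cols 5-8 -> outside (row miss)
  E: rows 4-5 cols 1-10 z=1 -> covers; best now E (z=1)
Winner: E at z=1

Answer: 1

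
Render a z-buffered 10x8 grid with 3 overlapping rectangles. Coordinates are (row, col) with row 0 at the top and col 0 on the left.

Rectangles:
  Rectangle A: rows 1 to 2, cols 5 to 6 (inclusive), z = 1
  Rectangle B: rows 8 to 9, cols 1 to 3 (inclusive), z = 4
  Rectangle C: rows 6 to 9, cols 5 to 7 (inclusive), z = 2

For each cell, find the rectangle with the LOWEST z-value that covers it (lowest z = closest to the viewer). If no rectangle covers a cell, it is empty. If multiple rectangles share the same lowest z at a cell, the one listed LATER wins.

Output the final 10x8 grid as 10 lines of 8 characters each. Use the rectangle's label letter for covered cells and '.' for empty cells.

........
.....AA.
.....AA.
........
........
........
.....CCC
.....CCC
.BBB.CCC
.BBB.CCC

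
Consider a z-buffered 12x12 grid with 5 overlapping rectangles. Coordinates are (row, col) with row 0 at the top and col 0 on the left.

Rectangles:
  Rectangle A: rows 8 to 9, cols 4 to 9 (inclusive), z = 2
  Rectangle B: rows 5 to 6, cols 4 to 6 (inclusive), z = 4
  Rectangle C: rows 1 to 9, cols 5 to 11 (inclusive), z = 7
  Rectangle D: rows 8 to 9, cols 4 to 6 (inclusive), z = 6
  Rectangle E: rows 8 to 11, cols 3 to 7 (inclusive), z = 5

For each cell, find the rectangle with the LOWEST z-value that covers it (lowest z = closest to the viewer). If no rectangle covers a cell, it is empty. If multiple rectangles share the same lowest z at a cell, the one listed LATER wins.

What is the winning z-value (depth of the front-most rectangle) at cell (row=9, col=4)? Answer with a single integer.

Answer: 2

Derivation:
Check cell (9,4):
  A: rows 8-9 cols 4-9 z=2 -> covers; best now A (z=2)
  B: rows 5-6 cols 4-6 -> outside (row miss)
  C: rows 1-9 cols 5-11 -> outside (col miss)
  D: rows 8-9 cols 4-6 z=6 -> covers; best now A (z=2)
  E: rows 8-11 cols 3-7 z=5 -> covers; best now A (z=2)
Winner: A at z=2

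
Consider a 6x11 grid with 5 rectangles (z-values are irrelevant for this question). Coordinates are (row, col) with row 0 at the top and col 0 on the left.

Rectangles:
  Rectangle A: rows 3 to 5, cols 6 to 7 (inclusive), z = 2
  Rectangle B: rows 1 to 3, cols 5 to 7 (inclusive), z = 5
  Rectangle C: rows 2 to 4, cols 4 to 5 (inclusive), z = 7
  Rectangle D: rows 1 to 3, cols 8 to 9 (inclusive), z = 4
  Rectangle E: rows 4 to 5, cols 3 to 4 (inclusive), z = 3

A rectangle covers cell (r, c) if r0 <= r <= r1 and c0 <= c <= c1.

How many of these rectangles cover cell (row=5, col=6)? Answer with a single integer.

Check cell (5,6):
  A: rows 3-5 cols 6-7 -> covers
  B: rows 1-3 cols 5-7 -> outside (row miss)
  C: rows 2-4 cols 4-5 -> outside (row miss)
  D: rows 1-3 cols 8-9 -> outside (row miss)
  E: rows 4-5 cols 3-4 -> outside (col miss)
Count covering = 1

Answer: 1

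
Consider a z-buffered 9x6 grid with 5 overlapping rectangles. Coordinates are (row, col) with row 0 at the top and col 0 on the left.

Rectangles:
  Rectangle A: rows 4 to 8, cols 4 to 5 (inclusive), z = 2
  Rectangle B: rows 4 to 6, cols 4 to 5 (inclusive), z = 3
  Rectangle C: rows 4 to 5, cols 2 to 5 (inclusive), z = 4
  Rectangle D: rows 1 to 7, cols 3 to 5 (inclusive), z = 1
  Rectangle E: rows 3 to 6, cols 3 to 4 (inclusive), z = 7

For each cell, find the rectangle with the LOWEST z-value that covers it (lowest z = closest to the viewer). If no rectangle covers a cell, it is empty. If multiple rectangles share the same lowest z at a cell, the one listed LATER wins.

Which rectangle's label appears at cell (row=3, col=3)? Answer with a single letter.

Check cell (3,3):
  A: rows 4-8 cols 4-5 -> outside (row miss)
  B: rows 4-6 cols 4-5 -> outside (row miss)
  C: rows 4-5 cols 2-5 -> outside (row miss)
  D: rows 1-7 cols 3-5 z=1 -> covers; best now D (z=1)
  E: rows 3-6 cols 3-4 z=7 -> covers; best now D (z=1)
Winner: D at z=1

Answer: D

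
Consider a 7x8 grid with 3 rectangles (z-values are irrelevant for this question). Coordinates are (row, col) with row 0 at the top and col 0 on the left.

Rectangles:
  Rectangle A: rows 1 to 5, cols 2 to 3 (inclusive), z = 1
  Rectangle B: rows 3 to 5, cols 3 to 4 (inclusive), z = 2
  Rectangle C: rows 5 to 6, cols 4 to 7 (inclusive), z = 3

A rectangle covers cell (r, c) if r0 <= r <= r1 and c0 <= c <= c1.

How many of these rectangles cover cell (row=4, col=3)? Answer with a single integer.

Answer: 2

Derivation:
Check cell (4,3):
  A: rows 1-5 cols 2-3 -> covers
  B: rows 3-5 cols 3-4 -> covers
  C: rows 5-6 cols 4-7 -> outside (row miss)
Count covering = 2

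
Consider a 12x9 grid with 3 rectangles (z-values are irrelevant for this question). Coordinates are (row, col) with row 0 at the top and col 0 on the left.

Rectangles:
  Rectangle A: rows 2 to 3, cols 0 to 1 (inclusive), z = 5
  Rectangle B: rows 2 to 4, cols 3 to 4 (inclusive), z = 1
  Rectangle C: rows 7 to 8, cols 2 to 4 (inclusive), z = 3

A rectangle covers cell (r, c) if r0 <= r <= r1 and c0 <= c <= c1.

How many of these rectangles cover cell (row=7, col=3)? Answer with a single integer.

Answer: 1

Derivation:
Check cell (7,3):
  A: rows 2-3 cols 0-1 -> outside (row miss)
  B: rows 2-4 cols 3-4 -> outside (row miss)
  C: rows 7-8 cols 2-4 -> covers
Count covering = 1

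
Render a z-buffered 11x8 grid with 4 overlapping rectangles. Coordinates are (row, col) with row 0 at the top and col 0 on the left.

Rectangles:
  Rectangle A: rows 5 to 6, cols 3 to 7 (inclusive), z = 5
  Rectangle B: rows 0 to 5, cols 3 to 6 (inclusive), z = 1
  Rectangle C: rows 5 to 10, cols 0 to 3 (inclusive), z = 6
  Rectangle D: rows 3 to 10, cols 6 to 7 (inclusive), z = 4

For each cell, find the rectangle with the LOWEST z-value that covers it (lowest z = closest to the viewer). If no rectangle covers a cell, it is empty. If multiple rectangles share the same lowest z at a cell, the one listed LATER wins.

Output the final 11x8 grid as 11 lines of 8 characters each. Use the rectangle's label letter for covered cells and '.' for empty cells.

...BBBB.
...BBBB.
...BBBB.
...BBBBD
...BBBBD
CCCBBBBD
CCCAAADD
CCCC..DD
CCCC..DD
CCCC..DD
CCCC..DD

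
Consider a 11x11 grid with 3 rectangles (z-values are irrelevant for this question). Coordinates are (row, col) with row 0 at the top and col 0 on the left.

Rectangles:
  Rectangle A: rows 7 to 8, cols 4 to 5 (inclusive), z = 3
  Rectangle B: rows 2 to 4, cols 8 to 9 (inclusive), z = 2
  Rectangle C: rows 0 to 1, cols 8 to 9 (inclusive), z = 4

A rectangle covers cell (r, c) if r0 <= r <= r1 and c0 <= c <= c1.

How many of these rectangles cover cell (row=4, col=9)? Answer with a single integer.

Answer: 1

Derivation:
Check cell (4,9):
  A: rows 7-8 cols 4-5 -> outside (row miss)
  B: rows 2-4 cols 8-9 -> covers
  C: rows 0-1 cols 8-9 -> outside (row miss)
Count covering = 1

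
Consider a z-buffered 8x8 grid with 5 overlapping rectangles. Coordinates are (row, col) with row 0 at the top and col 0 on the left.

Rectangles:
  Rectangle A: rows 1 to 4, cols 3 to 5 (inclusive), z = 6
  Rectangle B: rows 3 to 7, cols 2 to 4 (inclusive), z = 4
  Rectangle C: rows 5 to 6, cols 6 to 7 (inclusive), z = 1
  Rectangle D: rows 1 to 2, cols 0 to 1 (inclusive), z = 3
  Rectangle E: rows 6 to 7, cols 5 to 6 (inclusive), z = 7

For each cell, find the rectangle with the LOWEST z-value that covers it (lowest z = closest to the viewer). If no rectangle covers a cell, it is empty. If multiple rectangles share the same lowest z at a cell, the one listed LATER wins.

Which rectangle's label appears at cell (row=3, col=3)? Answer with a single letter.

Check cell (3,3):
  A: rows 1-4 cols 3-5 z=6 -> covers; best now A (z=6)
  B: rows 3-7 cols 2-4 z=4 -> covers; best now B (z=4)
  C: rows 5-6 cols 6-7 -> outside (row miss)
  D: rows 1-2 cols 0-1 -> outside (row miss)
  E: rows 6-7 cols 5-6 -> outside (row miss)
Winner: B at z=4

Answer: B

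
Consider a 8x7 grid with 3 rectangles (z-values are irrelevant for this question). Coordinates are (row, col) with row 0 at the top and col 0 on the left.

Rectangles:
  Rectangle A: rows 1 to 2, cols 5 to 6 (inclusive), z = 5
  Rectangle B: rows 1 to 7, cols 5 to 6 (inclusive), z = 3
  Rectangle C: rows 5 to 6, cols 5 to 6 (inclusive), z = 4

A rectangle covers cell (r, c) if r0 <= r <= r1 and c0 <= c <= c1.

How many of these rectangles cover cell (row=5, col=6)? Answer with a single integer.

Answer: 2

Derivation:
Check cell (5,6):
  A: rows 1-2 cols 5-6 -> outside (row miss)
  B: rows 1-7 cols 5-6 -> covers
  C: rows 5-6 cols 5-6 -> covers
Count covering = 2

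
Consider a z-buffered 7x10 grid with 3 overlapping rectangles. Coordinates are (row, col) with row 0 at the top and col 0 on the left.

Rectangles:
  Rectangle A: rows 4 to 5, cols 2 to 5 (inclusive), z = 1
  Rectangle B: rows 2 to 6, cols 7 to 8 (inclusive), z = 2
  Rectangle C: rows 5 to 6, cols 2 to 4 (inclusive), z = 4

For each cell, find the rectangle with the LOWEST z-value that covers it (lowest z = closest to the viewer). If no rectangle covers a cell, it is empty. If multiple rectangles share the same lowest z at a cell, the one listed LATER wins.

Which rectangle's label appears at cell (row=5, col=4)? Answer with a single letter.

Answer: A

Derivation:
Check cell (5,4):
  A: rows 4-5 cols 2-5 z=1 -> covers; best now A (z=1)
  B: rows 2-6 cols 7-8 -> outside (col miss)
  C: rows 5-6 cols 2-4 z=4 -> covers; best now A (z=1)
Winner: A at z=1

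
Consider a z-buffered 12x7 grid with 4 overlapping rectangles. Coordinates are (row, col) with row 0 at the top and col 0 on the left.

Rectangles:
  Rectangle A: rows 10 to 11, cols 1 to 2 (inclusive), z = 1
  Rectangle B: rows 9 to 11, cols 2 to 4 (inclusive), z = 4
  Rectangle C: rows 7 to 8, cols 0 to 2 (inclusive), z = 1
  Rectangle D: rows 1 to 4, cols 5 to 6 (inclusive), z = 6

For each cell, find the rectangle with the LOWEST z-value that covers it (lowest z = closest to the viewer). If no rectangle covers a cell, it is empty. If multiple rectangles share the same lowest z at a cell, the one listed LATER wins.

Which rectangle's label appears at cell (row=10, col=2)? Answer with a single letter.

Check cell (10,2):
  A: rows 10-11 cols 1-2 z=1 -> covers; best now A (z=1)
  B: rows 9-11 cols 2-4 z=4 -> covers; best now A (z=1)
  C: rows 7-8 cols 0-2 -> outside (row miss)
  D: rows 1-4 cols 5-6 -> outside (row miss)
Winner: A at z=1

Answer: A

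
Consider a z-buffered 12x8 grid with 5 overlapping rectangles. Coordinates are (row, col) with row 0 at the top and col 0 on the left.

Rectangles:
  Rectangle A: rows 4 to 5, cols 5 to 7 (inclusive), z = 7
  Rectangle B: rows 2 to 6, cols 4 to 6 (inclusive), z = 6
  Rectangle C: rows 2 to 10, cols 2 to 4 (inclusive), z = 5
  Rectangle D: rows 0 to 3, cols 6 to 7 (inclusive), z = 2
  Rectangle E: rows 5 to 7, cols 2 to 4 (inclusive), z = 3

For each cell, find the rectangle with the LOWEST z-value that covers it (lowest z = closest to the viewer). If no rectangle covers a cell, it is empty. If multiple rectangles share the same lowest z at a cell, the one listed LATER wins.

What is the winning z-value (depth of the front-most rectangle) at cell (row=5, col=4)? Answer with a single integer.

Check cell (5,4):
  A: rows 4-5 cols 5-7 -> outside (col miss)
  B: rows 2-6 cols 4-6 z=6 -> covers; best now B (z=6)
  C: rows 2-10 cols 2-4 z=5 -> covers; best now C (z=5)
  D: rows 0-3 cols 6-7 -> outside (row miss)
  E: rows 5-7 cols 2-4 z=3 -> covers; best now E (z=3)
Winner: E at z=3

Answer: 3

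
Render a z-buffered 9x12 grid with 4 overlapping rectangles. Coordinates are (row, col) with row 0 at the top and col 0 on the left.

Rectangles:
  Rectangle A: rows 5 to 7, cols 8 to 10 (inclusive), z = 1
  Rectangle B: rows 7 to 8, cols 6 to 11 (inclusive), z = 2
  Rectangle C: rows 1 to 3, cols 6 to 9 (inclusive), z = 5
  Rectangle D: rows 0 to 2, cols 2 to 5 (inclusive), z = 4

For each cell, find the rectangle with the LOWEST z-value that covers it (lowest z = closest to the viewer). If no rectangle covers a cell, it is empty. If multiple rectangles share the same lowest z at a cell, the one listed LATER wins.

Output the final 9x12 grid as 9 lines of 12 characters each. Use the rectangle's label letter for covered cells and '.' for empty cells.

..DDDD......
..DDDDCCCC..
..DDDDCCCC..
......CCCC..
............
........AAA.
........AAA.
......BBAAAB
......BBBBBB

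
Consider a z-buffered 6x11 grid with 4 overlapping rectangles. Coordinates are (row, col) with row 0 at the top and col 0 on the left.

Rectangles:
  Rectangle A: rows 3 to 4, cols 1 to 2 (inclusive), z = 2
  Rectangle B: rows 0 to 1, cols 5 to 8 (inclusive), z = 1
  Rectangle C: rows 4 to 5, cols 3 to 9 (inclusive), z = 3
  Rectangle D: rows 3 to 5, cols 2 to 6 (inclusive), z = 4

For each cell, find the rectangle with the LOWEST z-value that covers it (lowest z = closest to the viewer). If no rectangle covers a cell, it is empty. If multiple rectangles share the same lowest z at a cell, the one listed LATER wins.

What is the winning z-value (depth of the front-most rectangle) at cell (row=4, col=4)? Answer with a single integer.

Check cell (4,4):
  A: rows 3-4 cols 1-2 -> outside (col miss)
  B: rows 0-1 cols 5-8 -> outside (row miss)
  C: rows 4-5 cols 3-9 z=3 -> covers; best now C (z=3)
  D: rows 3-5 cols 2-6 z=4 -> covers; best now C (z=3)
Winner: C at z=3

Answer: 3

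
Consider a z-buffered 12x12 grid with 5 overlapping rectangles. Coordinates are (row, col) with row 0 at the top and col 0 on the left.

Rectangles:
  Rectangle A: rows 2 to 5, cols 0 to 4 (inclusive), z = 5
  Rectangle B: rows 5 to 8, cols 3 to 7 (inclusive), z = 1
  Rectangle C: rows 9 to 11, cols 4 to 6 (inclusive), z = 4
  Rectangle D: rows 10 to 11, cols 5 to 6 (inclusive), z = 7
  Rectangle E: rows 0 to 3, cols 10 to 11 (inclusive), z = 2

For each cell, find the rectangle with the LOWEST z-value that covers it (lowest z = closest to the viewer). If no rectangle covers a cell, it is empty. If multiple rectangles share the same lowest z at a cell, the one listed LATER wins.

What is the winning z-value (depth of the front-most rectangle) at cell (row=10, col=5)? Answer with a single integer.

Answer: 4

Derivation:
Check cell (10,5):
  A: rows 2-5 cols 0-4 -> outside (row miss)
  B: rows 5-8 cols 3-7 -> outside (row miss)
  C: rows 9-11 cols 4-6 z=4 -> covers; best now C (z=4)
  D: rows 10-11 cols 5-6 z=7 -> covers; best now C (z=4)
  E: rows 0-3 cols 10-11 -> outside (row miss)
Winner: C at z=4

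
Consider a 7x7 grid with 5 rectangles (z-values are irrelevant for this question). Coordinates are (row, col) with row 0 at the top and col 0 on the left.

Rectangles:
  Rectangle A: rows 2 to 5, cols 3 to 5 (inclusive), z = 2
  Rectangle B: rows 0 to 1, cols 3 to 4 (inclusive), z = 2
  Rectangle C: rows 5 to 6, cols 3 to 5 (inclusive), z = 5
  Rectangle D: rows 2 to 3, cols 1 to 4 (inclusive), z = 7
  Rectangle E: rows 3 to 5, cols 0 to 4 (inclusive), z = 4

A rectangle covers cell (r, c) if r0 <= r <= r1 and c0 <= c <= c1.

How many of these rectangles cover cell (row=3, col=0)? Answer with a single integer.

Check cell (3,0):
  A: rows 2-5 cols 3-5 -> outside (col miss)
  B: rows 0-1 cols 3-4 -> outside (row miss)
  C: rows 5-6 cols 3-5 -> outside (row miss)
  D: rows 2-3 cols 1-4 -> outside (col miss)
  E: rows 3-5 cols 0-4 -> covers
Count covering = 1

Answer: 1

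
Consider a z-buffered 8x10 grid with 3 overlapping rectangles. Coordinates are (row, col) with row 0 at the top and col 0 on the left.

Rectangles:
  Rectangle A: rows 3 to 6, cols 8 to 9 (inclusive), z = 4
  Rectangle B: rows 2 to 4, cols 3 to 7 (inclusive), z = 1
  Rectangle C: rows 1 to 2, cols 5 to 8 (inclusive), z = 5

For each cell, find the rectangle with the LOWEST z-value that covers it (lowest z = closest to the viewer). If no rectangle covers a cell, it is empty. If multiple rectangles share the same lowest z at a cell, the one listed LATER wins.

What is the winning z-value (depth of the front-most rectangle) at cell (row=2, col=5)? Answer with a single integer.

Answer: 1

Derivation:
Check cell (2,5):
  A: rows 3-6 cols 8-9 -> outside (row miss)
  B: rows 2-4 cols 3-7 z=1 -> covers; best now B (z=1)
  C: rows 1-2 cols 5-8 z=5 -> covers; best now B (z=1)
Winner: B at z=1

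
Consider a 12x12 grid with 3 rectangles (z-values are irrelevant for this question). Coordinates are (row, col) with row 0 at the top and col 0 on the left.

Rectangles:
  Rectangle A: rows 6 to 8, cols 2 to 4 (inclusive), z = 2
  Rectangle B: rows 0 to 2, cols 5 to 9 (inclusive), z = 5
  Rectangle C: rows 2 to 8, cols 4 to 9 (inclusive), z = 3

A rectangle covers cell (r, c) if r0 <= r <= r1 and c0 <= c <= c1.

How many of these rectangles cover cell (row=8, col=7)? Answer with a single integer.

Check cell (8,7):
  A: rows 6-8 cols 2-4 -> outside (col miss)
  B: rows 0-2 cols 5-9 -> outside (row miss)
  C: rows 2-8 cols 4-9 -> covers
Count covering = 1

Answer: 1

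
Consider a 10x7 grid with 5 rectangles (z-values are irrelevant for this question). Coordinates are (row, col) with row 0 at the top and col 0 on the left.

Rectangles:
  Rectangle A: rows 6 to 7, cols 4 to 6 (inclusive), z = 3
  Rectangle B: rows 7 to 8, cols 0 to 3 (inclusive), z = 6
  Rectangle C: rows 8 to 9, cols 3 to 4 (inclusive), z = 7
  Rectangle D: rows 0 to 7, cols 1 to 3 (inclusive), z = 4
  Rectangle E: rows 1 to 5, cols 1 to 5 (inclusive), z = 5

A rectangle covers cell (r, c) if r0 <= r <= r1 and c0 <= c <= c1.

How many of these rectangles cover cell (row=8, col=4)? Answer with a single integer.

Answer: 1

Derivation:
Check cell (8,4):
  A: rows 6-7 cols 4-6 -> outside (row miss)
  B: rows 7-8 cols 0-3 -> outside (col miss)
  C: rows 8-9 cols 3-4 -> covers
  D: rows 0-7 cols 1-3 -> outside (row miss)
  E: rows 1-5 cols 1-5 -> outside (row miss)
Count covering = 1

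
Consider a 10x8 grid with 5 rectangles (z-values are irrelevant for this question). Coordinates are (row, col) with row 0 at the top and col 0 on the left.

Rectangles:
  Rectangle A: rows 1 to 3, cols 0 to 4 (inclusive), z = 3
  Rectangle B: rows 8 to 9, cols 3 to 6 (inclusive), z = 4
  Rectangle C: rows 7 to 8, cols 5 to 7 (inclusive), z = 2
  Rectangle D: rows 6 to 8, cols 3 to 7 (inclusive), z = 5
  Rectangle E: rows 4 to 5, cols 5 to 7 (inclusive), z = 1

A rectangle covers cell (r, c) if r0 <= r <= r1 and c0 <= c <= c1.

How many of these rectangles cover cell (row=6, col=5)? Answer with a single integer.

Answer: 1

Derivation:
Check cell (6,5):
  A: rows 1-3 cols 0-4 -> outside (row miss)
  B: rows 8-9 cols 3-6 -> outside (row miss)
  C: rows 7-8 cols 5-7 -> outside (row miss)
  D: rows 6-8 cols 3-7 -> covers
  E: rows 4-5 cols 5-7 -> outside (row miss)
Count covering = 1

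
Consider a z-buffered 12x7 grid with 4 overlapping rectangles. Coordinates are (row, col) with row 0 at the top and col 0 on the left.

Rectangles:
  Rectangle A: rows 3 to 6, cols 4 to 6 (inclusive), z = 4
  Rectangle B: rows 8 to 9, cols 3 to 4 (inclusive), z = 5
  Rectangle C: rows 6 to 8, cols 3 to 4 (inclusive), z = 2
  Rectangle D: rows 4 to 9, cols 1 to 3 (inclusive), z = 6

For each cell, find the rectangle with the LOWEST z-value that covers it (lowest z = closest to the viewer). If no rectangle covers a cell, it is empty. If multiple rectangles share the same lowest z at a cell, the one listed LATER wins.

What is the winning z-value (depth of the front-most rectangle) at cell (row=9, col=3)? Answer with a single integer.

Answer: 5

Derivation:
Check cell (9,3):
  A: rows 3-6 cols 4-6 -> outside (row miss)
  B: rows 8-9 cols 3-4 z=5 -> covers; best now B (z=5)
  C: rows 6-8 cols 3-4 -> outside (row miss)
  D: rows 4-9 cols 1-3 z=6 -> covers; best now B (z=5)
Winner: B at z=5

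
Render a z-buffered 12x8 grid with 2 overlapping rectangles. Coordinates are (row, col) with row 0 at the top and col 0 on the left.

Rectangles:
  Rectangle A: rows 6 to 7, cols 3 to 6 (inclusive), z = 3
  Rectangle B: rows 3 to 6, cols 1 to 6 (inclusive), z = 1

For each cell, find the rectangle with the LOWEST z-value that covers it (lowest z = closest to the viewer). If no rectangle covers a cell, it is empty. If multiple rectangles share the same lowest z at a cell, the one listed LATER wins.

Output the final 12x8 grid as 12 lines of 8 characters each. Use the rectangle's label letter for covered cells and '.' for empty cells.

........
........
........
.BBBBBB.
.BBBBBB.
.BBBBBB.
.BBBBBB.
...AAAA.
........
........
........
........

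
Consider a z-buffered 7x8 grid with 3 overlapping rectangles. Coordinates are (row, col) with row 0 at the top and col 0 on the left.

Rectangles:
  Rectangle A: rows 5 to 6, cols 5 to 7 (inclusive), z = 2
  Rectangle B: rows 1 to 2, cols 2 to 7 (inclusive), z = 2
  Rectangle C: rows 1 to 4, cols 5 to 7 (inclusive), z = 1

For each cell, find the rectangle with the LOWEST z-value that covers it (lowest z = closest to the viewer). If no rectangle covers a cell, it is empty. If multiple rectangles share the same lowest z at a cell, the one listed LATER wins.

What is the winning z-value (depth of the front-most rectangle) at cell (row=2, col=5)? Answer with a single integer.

Check cell (2,5):
  A: rows 5-6 cols 5-7 -> outside (row miss)
  B: rows 1-2 cols 2-7 z=2 -> covers; best now B (z=2)
  C: rows 1-4 cols 5-7 z=1 -> covers; best now C (z=1)
Winner: C at z=1

Answer: 1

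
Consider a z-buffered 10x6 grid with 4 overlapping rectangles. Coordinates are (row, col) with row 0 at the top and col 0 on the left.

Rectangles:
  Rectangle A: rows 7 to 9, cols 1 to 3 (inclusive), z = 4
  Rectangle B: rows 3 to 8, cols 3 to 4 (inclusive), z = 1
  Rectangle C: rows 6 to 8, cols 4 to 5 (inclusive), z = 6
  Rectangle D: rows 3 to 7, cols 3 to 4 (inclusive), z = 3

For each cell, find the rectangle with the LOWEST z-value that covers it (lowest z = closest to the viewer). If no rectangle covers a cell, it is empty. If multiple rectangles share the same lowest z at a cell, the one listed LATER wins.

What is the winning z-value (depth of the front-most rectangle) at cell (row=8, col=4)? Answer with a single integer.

Answer: 1

Derivation:
Check cell (8,4):
  A: rows 7-9 cols 1-3 -> outside (col miss)
  B: rows 3-8 cols 3-4 z=1 -> covers; best now B (z=1)
  C: rows 6-8 cols 4-5 z=6 -> covers; best now B (z=1)
  D: rows 3-7 cols 3-4 -> outside (row miss)
Winner: B at z=1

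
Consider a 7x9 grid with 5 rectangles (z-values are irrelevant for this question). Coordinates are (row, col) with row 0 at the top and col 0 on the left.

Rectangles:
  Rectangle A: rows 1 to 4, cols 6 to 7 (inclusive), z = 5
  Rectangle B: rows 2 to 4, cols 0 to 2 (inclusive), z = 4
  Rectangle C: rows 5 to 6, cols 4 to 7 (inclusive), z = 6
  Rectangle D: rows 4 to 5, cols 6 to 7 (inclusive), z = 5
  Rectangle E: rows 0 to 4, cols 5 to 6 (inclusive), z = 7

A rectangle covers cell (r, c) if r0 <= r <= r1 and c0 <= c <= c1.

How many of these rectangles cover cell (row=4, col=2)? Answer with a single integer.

Answer: 1

Derivation:
Check cell (4,2):
  A: rows 1-4 cols 6-7 -> outside (col miss)
  B: rows 2-4 cols 0-2 -> covers
  C: rows 5-6 cols 4-7 -> outside (row miss)
  D: rows 4-5 cols 6-7 -> outside (col miss)
  E: rows 0-4 cols 5-6 -> outside (col miss)
Count covering = 1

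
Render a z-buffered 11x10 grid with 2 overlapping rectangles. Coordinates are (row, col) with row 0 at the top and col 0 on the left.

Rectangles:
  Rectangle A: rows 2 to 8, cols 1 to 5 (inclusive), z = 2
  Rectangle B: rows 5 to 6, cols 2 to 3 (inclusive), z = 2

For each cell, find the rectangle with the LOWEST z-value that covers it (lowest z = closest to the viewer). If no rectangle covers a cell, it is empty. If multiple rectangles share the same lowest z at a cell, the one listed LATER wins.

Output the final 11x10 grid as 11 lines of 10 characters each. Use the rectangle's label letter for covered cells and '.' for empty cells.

..........
..........
.AAAAA....
.AAAAA....
.AAAAA....
.ABBAA....
.ABBAA....
.AAAAA....
.AAAAA....
..........
..........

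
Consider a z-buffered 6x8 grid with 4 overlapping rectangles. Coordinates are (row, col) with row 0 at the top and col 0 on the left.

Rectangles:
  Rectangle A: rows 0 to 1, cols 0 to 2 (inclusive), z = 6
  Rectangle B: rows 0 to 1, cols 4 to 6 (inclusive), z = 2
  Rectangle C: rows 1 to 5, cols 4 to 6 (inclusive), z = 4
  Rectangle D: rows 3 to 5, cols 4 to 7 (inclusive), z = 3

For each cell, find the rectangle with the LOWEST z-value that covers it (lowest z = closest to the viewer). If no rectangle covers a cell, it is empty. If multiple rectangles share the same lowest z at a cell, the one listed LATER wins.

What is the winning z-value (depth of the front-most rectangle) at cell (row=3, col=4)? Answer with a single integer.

Answer: 3

Derivation:
Check cell (3,4):
  A: rows 0-1 cols 0-2 -> outside (row miss)
  B: rows 0-1 cols 4-6 -> outside (row miss)
  C: rows 1-5 cols 4-6 z=4 -> covers; best now C (z=4)
  D: rows 3-5 cols 4-7 z=3 -> covers; best now D (z=3)
Winner: D at z=3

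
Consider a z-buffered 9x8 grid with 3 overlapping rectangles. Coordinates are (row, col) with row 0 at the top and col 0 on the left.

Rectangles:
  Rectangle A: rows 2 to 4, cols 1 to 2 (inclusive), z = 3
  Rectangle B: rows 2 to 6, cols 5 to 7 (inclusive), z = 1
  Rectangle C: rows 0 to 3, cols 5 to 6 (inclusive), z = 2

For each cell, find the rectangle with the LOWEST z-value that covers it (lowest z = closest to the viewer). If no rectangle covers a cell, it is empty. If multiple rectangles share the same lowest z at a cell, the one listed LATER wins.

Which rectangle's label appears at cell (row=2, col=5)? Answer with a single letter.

Answer: B

Derivation:
Check cell (2,5):
  A: rows 2-4 cols 1-2 -> outside (col miss)
  B: rows 2-6 cols 5-7 z=1 -> covers; best now B (z=1)
  C: rows 0-3 cols 5-6 z=2 -> covers; best now B (z=1)
Winner: B at z=1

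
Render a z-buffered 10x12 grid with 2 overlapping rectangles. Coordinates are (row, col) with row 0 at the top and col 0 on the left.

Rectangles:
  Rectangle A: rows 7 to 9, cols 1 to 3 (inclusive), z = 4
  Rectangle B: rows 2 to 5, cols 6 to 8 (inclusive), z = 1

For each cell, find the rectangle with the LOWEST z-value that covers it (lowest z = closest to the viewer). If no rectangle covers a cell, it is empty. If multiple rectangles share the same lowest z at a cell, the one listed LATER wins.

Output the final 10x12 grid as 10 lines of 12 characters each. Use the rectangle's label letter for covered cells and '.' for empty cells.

............
............
......BBB...
......BBB...
......BBB...
......BBB...
............
.AAA........
.AAA........
.AAA........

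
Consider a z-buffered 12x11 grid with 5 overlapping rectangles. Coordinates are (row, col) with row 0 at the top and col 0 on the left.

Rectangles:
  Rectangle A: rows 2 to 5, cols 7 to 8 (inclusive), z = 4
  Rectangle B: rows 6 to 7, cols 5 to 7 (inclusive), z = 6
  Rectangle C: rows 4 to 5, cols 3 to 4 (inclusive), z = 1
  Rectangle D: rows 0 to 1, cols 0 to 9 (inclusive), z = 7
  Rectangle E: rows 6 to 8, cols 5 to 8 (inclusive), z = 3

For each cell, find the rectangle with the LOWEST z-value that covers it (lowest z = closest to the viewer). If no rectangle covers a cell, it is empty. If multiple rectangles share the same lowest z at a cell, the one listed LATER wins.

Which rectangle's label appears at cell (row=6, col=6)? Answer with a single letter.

Check cell (6,6):
  A: rows 2-5 cols 7-8 -> outside (row miss)
  B: rows 6-7 cols 5-7 z=6 -> covers; best now B (z=6)
  C: rows 4-5 cols 3-4 -> outside (row miss)
  D: rows 0-1 cols 0-9 -> outside (row miss)
  E: rows 6-8 cols 5-8 z=3 -> covers; best now E (z=3)
Winner: E at z=3

Answer: E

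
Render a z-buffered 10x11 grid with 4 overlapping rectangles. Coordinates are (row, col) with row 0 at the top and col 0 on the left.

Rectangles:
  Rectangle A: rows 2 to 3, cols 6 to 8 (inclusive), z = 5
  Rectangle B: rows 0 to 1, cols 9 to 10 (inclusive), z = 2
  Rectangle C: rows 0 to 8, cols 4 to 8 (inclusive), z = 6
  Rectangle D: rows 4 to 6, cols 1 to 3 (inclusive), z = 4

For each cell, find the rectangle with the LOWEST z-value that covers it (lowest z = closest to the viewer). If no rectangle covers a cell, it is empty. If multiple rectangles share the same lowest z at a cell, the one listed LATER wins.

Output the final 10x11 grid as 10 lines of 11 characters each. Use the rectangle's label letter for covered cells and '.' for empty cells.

....CCCCCBB
....CCCCCBB
....CCAAA..
....CCAAA..
.DDDCCCCC..
.DDDCCCCC..
.DDDCCCCC..
....CCCCC..
....CCCCC..
...........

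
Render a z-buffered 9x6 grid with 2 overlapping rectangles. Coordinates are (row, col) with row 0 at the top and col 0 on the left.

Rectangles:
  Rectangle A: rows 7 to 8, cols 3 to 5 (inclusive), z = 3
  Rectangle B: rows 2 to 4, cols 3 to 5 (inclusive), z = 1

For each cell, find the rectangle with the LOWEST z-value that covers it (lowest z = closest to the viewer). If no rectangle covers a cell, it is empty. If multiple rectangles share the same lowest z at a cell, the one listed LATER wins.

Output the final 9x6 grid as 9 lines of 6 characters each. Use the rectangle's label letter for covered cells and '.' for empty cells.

......
......
...BBB
...BBB
...BBB
......
......
...AAA
...AAA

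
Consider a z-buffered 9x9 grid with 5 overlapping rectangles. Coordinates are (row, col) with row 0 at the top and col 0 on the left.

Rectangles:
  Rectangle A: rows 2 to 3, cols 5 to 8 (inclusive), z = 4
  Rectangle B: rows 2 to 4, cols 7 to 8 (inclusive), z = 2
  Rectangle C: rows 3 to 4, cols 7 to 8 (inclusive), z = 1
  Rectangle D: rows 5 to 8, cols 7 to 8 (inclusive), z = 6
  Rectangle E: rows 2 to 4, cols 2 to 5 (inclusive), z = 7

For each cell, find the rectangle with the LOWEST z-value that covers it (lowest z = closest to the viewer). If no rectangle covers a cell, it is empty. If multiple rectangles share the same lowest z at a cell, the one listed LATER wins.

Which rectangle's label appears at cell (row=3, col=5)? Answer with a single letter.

Check cell (3,5):
  A: rows 2-3 cols 5-8 z=4 -> covers; best now A (z=4)
  B: rows 2-4 cols 7-8 -> outside (col miss)
  C: rows 3-4 cols 7-8 -> outside (col miss)
  D: rows 5-8 cols 7-8 -> outside (row miss)
  E: rows 2-4 cols 2-5 z=7 -> covers; best now A (z=4)
Winner: A at z=4

Answer: A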